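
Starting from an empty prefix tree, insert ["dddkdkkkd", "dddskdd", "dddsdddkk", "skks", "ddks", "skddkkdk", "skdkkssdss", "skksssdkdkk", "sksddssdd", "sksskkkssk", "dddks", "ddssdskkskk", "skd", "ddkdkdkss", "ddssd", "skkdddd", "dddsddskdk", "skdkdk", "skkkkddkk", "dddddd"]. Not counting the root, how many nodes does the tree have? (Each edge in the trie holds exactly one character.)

93

For each word, the new-node count is its length minus the longest prefix already in the trie:
  "dddkdkkkd" → 9 new (d, d, d, k, d, k, k, k, d)
  "dddskdd" → prefix "ddd" already present; 4 new (s, k, d, d)
  "dddsdddkk" → prefix "ddds" already present; 5 new (d, d, d, k, k)
  "skks" → 4 new (s, k, k, s)
  "ddks" → prefix "dd" already present; 2 new (k, s)
  "skddkkdk" → prefix "sk" already present; 6 new (d, d, k, k, d, k)
  "skdkkssdss" → prefix "skd" already present; 7 new (k, k, s, s, d, s, s)
  "skksssdkdkk" → prefix "skks" already present; 7 new (s, s, d, k, d, k, k)
  "sksddssdd" → prefix "sk" already present; 7 new (s, d, d, s, s, d, d)
  "sksskkkssk" → prefix "sks" already present; 7 new (s, k, k, k, s, s, k)
  "dddks" → prefix "dddk" already present; 1 new (s)
  "ddssdskkskk" → prefix "dd" already present; 9 new (s, s, d, s, k, k, s, k, k)
  "skd" → prefix "skd" already present; 0 new (none)
  "ddkdkdkss" → prefix "ddk" already present; 6 new (d, k, d, k, s, s)
  "ddssd" → prefix "ddssd" already present; 0 new (none)
  "skkdddd" → prefix "skk" already present; 4 new (d, d, d, d)
  "dddsddskdk" → prefix "dddsdd" already present; 4 new (s, k, d, k)
  "skdkdk" → prefix "skdk" already present; 2 new (d, k)
  "skkkkddkk" → prefix "skk" already present; 6 new (k, k, d, d, k, k)
  "dddddd" → prefix "ddd" already present; 3 new (d, d, d)
Total nodes = 9 + 4 + 5 + 4 + 2 + 6 + 7 + 7 + 7 + 7 + 1 + 9 + 0 + 6 + 0 + 4 + 4 + 2 + 6 + 3 = 93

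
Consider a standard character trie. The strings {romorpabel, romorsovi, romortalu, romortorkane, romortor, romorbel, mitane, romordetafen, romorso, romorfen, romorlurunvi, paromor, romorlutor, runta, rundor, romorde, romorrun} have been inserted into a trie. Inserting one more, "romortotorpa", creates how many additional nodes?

5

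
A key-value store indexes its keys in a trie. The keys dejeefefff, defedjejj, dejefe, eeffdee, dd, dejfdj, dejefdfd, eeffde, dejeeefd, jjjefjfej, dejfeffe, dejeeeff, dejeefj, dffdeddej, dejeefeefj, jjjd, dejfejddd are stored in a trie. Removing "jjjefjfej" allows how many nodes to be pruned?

6

Walk "jjjefjfej" from the leaf back toward the root, removing each node that no remaining word uses.
The suffix "efjfej" (6 nodes) is used only by "jjjefjfej"; the node for "jjj" still has the child "d", so pruning stops there.
Nodes removed: 6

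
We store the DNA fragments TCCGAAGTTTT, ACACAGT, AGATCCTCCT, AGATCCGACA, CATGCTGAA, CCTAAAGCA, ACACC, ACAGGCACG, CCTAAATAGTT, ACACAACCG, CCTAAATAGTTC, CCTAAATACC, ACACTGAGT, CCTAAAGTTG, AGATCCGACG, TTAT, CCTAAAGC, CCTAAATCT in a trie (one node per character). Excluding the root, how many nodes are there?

81

Insert word by word; a character creates a node only if that edge doesn't already exist:
  "TCCGAAGTTTT" → 11 new (T, C, C, G, A, A, G, T, T, T, T)
  "ACACAGT" → 7 new (A, C, A, C, A, G, T)
  "AGATCCTCCT" → prefix "A" already present; 9 new (G, A, T, C, C, T, C, C, T)
  "AGATCCGACA" → prefix "AGATCC" already present; 4 new (G, A, C, A)
  "CATGCTGAA" → 9 new (C, A, T, G, C, T, G, A, A)
  "CCTAAAGCA" → prefix "C" already present; 8 new (C, T, A, A, A, G, C, A)
  "ACACC" → prefix "ACAC" already present; 1 new (C)
  "ACAGGCACG" → prefix "ACA" already present; 6 new (G, G, C, A, C, G)
  "CCTAAATAGTT" → prefix "CCTAAA" already present; 5 new (T, A, G, T, T)
  "ACACAACCG" → prefix "ACACA" already present; 4 new (A, C, C, G)
  "CCTAAATAGTTC" → prefix "CCTAAATAGTT" already present; 1 new (C)
  "CCTAAATACC" → prefix "CCTAAATA" already present; 2 new (C, C)
  "ACACTGAGT" → prefix "ACAC" already present; 5 new (T, G, A, G, T)
  "CCTAAAGTTG" → prefix "CCTAAAG" already present; 3 new (T, T, G)
  "AGATCCGACG" → prefix "AGATCCGAC" already present; 1 new (G)
  "TTAT" → prefix "T" already present; 3 new (T, A, T)
  "CCTAAAGC" → prefix "CCTAAAGC" already present; 0 new (none)
  "CCTAAATCT" → prefix "CCTAAAT" already present; 2 new (C, T)
Total nodes = 11 + 7 + 9 + 4 + 9 + 8 + 1 + 6 + 5 + 4 + 1 + 2 + 5 + 3 + 1 + 3 + 0 + 2 = 81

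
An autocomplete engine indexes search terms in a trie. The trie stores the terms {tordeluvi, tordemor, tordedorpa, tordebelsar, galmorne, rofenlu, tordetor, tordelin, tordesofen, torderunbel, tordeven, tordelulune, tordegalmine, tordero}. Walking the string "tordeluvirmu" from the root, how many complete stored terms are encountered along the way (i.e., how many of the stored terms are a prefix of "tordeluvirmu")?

1

Walk "tordeluvirmu" from the root; an end-of-word marker is hit whenever a stored word is a prefix of "tordeluvirmu".
Prefixes of the query that are stored words: "tordeluvi"
Count: 1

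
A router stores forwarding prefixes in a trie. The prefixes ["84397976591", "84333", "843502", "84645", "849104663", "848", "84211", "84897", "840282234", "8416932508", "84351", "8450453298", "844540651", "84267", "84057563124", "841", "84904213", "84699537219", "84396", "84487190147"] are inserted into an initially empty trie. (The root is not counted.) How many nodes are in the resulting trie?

95

For each word, the new-node count is its length minus the longest prefix already in the trie:
  "84397976591" → 11 new (8, 4, 3, 9, 7, 9, 7, 6, 5, 9, 1)
  "84333" → prefix "843" already present; 2 new (3, 3)
  "843502" → prefix "843" already present; 3 new (5, 0, 2)
  "84645" → prefix "84" already present; 3 new (6, 4, 5)
  "849104663" → prefix "84" already present; 7 new (9, 1, 0, 4, 6, 6, 3)
  "848" → prefix "84" already present; 1 new (8)
  "84211" → prefix "84" already present; 3 new (2, 1, 1)
  "84897" → prefix "848" already present; 2 new (9, 7)
  "840282234" → prefix "84" already present; 7 new (0, 2, 8, 2, 2, 3, 4)
  "8416932508" → prefix "84" already present; 8 new (1, 6, 9, 3, 2, 5, 0, 8)
  "84351" → prefix "8435" already present; 1 new (1)
  "8450453298" → prefix "84" already present; 8 new (5, 0, 4, 5, 3, 2, 9, 8)
  "844540651" → prefix "84" already present; 7 new (4, 5, 4, 0, 6, 5, 1)
  "84267" → prefix "842" already present; 2 new (6, 7)
  "84057563124" → prefix "840" already present; 8 new (5, 7, 5, 6, 3, 1, 2, 4)
  "841" → prefix "841" already present; 0 new (none)
  "84904213" → prefix "849" already present; 5 new (0, 4, 2, 1, 3)
  "84699537219" → prefix "846" already present; 8 new (9, 9, 5, 3, 7, 2, 1, 9)
  "84396" → prefix "8439" already present; 1 new (6)
  "84487190147" → prefix "844" already present; 8 new (8, 7, 1, 9, 0, 1, 4, 7)
Total nodes = 11 + 2 + 3 + 3 + 7 + 1 + 3 + 2 + 7 + 8 + 1 + 8 + 7 + 2 + 8 + 0 + 5 + 8 + 1 + 8 = 95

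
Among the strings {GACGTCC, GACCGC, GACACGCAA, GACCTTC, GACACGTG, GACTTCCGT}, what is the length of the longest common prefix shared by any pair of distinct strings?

Equivalently: take the maximum, over all pairs, of their longest common prefix length.
"GACACGCAA" and "GACACGTG" agree on "GACACG" (6 characters) before diverging; nothing deeper is shared.
Longest shared-prefix length: 6

6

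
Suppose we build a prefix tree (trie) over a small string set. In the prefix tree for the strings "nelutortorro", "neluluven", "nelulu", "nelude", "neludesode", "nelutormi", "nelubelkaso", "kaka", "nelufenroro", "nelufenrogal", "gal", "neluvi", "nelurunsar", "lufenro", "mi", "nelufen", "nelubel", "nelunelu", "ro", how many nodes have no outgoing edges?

15

A leaf is a node with no children — equivalently, the end of a word that is not a proper prefix of any other stored word.
Those words: "gal", "kaka", "lufenro", "mi", "nelubelkaso", "neludesode", "nelufenrogal", "nelufenroro", "neluluven", "nelunelu", "nelurunsar", "nelutormi", "nelutortorro", "neluvi", "ro"
Leaf count: 15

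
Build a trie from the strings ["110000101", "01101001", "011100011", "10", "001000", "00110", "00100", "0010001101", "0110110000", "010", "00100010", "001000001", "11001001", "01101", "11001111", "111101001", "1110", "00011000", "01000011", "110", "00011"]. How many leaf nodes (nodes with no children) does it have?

15

Leaves are exactly the stored words that no other stored word extends.
Those words: "00011000", "001000001", "00100010", "0010001101", "00110", "01000011", "01101001", "0110110000", "011100011", "10", "110000101", "11001001", "11001111", "1110", "111101001"
Leaf count: 15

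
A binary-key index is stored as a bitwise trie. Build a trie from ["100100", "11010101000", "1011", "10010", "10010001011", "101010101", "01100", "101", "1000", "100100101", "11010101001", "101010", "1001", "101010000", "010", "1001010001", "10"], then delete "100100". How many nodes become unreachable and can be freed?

0

After clearing the end-marker at "100100", prune upward until reaching a node still needed by another word.
Every node on "100100" is still needed (e.g. by "10010001011"), so nothing is freed.
Nodes removed: 0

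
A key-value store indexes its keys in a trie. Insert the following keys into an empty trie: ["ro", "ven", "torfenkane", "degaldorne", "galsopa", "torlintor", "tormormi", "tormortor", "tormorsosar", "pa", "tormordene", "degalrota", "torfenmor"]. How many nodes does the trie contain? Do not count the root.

Insert word by word; a character creates a node only if that edge doesn't already exist:
  "ro" → 2 new (r, o)
  "ven" → 3 new (v, e, n)
  "torfenkane" → 10 new (t, o, r, f, e, n, k, a, n, e)
  "degaldorne" → 10 new (d, e, g, a, l, d, o, r, n, e)
  "galsopa" → 7 new (g, a, l, s, o, p, a)
  "torlintor" → prefix "tor" already present; 6 new (l, i, n, t, o, r)
  "tormormi" → prefix "tor" already present; 5 new (m, o, r, m, i)
  "tormortor" → prefix "tormor" already present; 3 new (t, o, r)
  "tormorsosar" → prefix "tormor" already present; 5 new (s, o, s, a, r)
  "pa" → 2 new (p, a)
  "tormordene" → prefix "tormor" already present; 4 new (d, e, n, e)
  "degalrota" → prefix "degal" already present; 4 new (r, o, t, a)
  "torfenmor" → prefix "torfen" already present; 3 new (m, o, r)
Total nodes = 2 + 3 + 10 + 10 + 7 + 6 + 5 + 3 + 5 + 2 + 4 + 4 + 3 = 64

64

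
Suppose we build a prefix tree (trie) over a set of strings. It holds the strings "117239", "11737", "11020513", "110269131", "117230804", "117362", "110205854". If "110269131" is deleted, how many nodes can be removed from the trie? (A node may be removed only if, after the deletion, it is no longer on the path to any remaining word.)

5

After clearing the end-marker at "110269131", prune upward until reaching a node still needed by another word.
The suffix "69131" (5 nodes) is used only by "110269131"; the node for "1102" still has the child "0", so pruning stops there.
Nodes removed: 5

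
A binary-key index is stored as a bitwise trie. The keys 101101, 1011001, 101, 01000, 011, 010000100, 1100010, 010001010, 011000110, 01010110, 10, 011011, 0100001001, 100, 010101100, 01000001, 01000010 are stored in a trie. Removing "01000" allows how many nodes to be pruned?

After clearing the end-marker at "01000", prune upward until reaching a node still needed by another word.
Every node on "01000" is still needed (e.g. by "010000100"), so nothing is freed.
Nodes removed: 0

0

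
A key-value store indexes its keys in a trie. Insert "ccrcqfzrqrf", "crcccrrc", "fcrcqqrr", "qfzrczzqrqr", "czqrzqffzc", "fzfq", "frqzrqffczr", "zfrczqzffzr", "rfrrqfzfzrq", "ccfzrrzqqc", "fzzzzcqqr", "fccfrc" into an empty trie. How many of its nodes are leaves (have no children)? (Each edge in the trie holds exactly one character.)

Leaves are exactly the stored words that no other stored word extends.
Those words: "ccfzrrzqqc", "ccrcqfzrqrf", "crcccrrc", "czqrzqffzc", "fccfrc", "fcrcqqrr", "frqzrqffczr", "fzfq", "fzzzzcqqr", "qfzrczzqrqr", "rfrrqfzfzrq", "zfrczqzffzr"
Leaf count: 12

12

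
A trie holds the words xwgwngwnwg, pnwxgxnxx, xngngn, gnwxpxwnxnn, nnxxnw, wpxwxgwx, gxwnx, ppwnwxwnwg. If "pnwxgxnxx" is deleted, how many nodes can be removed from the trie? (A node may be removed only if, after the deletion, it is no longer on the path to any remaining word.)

Walk "pnwxgxnxx" from the leaf back toward the root, removing each node that no remaining word uses.
The suffix "nwxgxnxx" (8 nodes) is used only by "pnwxgxnxx"; the node for "p" still has the child "p", so pruning stops there.
Nodes removed: 8

8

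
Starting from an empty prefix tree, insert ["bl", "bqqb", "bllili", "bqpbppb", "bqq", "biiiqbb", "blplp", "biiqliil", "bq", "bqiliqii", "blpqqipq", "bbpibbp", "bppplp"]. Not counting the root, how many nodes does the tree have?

Count nodes per top-level branch (shared prefixes stored once):
  'b'-branch (bbpibbp, biiiqbb, biiqliil, bl, bllili, blplp, blpqqipq, bppplp, bq, bqiliqii, bqpbppb, bqq, bqqb): 50 nodes
Sum: 50

50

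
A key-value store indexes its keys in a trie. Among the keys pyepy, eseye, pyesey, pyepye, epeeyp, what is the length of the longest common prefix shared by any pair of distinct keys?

Equivalently: take the maximum, over all pairs, of their longest common prefix length.
e.g. "pyepy" and "pyepye" share the prefix "pyepy" of length 5; no pair shares a longer one.
Longest shared-prefix length: 5

5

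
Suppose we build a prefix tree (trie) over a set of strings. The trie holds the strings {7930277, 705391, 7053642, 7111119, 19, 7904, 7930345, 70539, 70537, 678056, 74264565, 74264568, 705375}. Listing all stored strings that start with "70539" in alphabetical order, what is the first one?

70539

Filter for "70539…" and sort: "70539", "705391"
The 1st is 70539.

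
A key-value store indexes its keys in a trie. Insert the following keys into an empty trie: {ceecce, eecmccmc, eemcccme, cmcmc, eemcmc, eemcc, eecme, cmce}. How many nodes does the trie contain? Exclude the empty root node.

Trie structure (* marks end of a word):
(root)
├─ c
│  ├─ e
│  │  └─ e
│  │     └─ c
│  │        └─ c
│  │           └─ e *
│  └─ m
│     └─ c
│        ├─ e *
│        └─ m
│           └─ c *
└─ e
   └─ e
      ├─ c
      │  └─ m
      │     ├─ c
      │     │  └─ c
      │     │     └─ m
      │     │        └─ c *
      │     └─ e *
      └─ m
         └─ c
            ├─ c *
            │  └─ c
            │     └─ m
            │        └─ e *
            └─ m
               └─ c *
Counting every labelled node above: 28.

28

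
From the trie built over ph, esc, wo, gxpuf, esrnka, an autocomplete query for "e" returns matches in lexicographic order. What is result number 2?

Filter for "e…" and sort: "esc", "esrnka"
The 2nd is esrnka.

esrnka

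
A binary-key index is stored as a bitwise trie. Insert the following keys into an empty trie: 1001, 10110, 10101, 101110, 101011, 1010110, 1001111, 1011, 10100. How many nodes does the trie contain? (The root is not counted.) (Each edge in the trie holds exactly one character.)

Trace insertions, counting only characters that open a new branch:
  "1001" → 4 new (1, 0, 0, 1)
  "10110" → prefix "10" already present; 3 new (1, 1, 0)
  "10101" → prefix "101" already present; 2 new (0, 1)
  "101110" → prefix "1011" already present; 2 new (1, 0)
  "101011" → prefix "10101" already present; 1 new (1)
  "1010110" → prefix "101011" already present; 1 new (0)
  "1001111" → prefix "1001" already present; 3 new (1, 1, 1)
  "1011" → prefix "1011" already present; 0 new (none)
  "10100" → prefix "1010" already present; 1 new (0)
Total nodes = 4 + 3 + 2 + 2 + 1 + 1 + 3 + 0 + 1 = 17

17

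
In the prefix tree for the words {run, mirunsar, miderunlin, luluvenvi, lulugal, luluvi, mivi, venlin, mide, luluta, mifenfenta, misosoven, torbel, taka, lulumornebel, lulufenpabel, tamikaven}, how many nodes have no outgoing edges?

16

A leaf is a node with no children — equivalently, the end of a word that is not a proper prefix of any other stored word.
Those words: "lulufenpabel", "lulugal", "lulumornebel", "luluta", "luluvenvi", "luluvi", "miderunlin", "mifenfenta", "mirunsar", "misosoven", "mivi", "run", "taka", "tamikaven", "torbel", "venlin"
Leaf count: 16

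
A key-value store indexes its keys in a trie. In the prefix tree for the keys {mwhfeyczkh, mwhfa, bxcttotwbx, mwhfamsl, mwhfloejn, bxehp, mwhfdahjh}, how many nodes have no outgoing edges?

A leaf is a node with no children — equivalently, the end of a word that is not a proper prefix of any other stored word.
Those words: "bxcttotwbx", "bxehp", "mwhfamsl", "mwhfdahjh", "mwhfeyczkh", "mwhfloejn"
Leaf count: 6

6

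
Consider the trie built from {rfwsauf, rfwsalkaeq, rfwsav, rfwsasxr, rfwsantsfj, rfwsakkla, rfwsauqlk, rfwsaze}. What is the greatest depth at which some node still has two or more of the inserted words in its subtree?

Equivalently: take the maximum, over all pairs, of their longest common prefix length.
"rfwsauf" and "rfwsauqlk" agree on "rfwsau" (6 characters) before diverging; nothing deeper is shared.
Longest shared-prefix length: 6

6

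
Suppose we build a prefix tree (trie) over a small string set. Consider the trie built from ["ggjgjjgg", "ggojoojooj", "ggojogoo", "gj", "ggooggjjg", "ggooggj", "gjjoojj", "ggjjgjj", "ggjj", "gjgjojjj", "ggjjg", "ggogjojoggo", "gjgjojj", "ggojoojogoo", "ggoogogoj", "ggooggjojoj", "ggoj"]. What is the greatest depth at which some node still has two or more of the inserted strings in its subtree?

8

The deepest shared node is where two words last agree before diverging.
e.g. "ggojoojogoo" and "ggojoojooj" share the prefix "ggojoojo" of length 8; no pair shares a longer one.
Longest shared-prefix length: 8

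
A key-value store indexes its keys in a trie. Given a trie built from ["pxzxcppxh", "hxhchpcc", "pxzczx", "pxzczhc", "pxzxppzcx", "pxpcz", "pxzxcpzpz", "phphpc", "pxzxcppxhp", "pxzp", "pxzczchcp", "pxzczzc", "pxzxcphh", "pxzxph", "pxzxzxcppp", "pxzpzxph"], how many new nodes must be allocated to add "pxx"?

1

The longest prefix of "pxx" already in the trie is "px" (length 2).
Each of the 1 remaining characters creates one node.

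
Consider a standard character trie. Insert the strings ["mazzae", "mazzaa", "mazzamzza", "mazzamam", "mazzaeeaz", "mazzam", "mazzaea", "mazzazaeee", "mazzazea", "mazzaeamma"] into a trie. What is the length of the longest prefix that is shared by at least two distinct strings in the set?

Equivalently: take the maximum, over all pairs, of their longest common prefix length.
e.g. "mazzaea" and "mazzaeamma" share the prefix "mazzaea" of length 7; no pair shares a longer one.
Longest shared-prefix length: 7

7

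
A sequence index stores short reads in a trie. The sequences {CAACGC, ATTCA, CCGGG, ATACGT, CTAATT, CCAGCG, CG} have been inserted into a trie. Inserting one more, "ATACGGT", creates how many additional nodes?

Walking "ATACGGT" from the root, the first 5 characters ("ATACG") follow existing edges; "G" is the first miss.
So 7 − 5 = 2 new nodes.

2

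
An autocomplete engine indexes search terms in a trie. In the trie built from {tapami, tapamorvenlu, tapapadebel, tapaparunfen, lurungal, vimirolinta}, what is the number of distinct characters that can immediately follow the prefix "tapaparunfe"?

1

Follow the path "tapaparunfe" to its node, then look at its outgoing edges.
Characters that immediately follow "tapaparunfe" among the stored strings: {n}.
That node has 1 child edge.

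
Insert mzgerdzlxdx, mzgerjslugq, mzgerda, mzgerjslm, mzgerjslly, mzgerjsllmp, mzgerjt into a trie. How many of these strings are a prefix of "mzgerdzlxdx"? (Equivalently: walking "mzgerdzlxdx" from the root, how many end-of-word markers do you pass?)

1

Walk "mzgerdzlxdx" from the root; an end-of-word marker is hit whenever a stored word is a prefix of "mzgerdzlxdx".
Prefixes of the query that are stored words: "mzgerdzlxdx"
Count: 1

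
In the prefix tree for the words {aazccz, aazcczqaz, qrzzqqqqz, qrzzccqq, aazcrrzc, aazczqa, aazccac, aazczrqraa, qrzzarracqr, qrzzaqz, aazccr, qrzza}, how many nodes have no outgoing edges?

Leaves are exactly the stored words that no other stored word extends.
Those words: "aazccac", "aazccr", "aazcczqaz", "aazcrrzc", "aazczqa", "aazczrqraa", "qrzzaqz", "qrzzarracqr", "qrzzccqq", "qrzzqqqqz"
Leaf count: 10

10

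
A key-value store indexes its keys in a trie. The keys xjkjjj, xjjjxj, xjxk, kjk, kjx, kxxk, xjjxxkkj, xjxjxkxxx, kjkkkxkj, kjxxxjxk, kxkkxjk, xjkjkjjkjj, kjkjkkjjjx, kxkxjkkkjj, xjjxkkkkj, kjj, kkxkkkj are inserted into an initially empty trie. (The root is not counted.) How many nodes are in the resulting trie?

Trace insertions, counting only characters that open a new branch:
  "xjkjjj" → 6 new (x, j, k, j, j, j)
  "xjjjxj" → prefix "xj" already present; 4 new (j, j, x, j)
  "xjxk" → prefix "xj" already present; 2 new (x, k)
  "kjk" → 3 new (k, j, k)
  "kjx" → prefix "kj" already present; 1 new (x)
  "kxxk" → prefix "k" already present; 3 new (x, x, k)
  "xjjxxkkj" → prefix "xjj" already present; 5 new (x, x, k, k, j)
  "xjxjxkxxx" → prefix "xjx" already present; 6 new (j, x, k, x, x, x)
  "kjkkkxkj" → prefix "kjk" already present; 5 new (k, k, x, k, j)
  "kjxxxjxk" → prefix "kjx" already present; 5 new (x, x, j, x, k)
  "kxkkxjk" → prefix "kx" already present; 5 new (k, k, x, j, k)
  "xjkjkjjkjj" → prefix "xjkj" already present; 6 new (k, j, j, k, j, j)
  "kjkjkkjjjx" → prefix "kjk" already present; 7 new (j, k, k, j, j, j, x)
  "kxkxjkkkjj" → prefix "kxk" already present; 7 new (x, j, k, k, k, j, j)
  "xjjxkkkkj" → prefix "xjjx" already present; 5 new (k, k, k, k, j)
  "kjj" → prefix "kj" already present; 1 new (j)
  "kkxkkkj" → prefix "k" already present; 6 new (k, x, k, k, k, j)
Total nodes = 6 + 4 + 2 + 3 + 1 + 3 + 5 + 6 + 5 + 5 + 5 + 6 + 7 + 7 + 5 + 1 + 6 = 77

77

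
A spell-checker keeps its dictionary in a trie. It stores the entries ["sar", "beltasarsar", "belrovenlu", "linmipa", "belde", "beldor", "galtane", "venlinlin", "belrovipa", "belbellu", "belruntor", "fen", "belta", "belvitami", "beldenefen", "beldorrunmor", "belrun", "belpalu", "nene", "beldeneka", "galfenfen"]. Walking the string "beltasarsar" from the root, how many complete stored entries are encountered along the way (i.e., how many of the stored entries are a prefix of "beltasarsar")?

Check each prefix of "beltasarsar" against the stored set — each match is an end-marker on the path.
Prefixes of the query that are stored words: "belta", "beltasarsar"
Count: 2

2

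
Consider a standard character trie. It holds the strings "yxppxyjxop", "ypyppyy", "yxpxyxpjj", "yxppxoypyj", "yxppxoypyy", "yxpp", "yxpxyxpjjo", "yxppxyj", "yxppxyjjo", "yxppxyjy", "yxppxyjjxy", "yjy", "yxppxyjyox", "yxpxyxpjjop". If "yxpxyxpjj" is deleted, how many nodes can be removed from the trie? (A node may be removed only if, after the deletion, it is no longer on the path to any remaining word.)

Walk "yxpxyxpjj" from the leaf back toward the root, removing each node that no remaining word uses.
Every node on "yxpxyxpjj" is still needed (e.g. by "yxpxyxpjjo"), so nothing is freed.
Nodes removed: 0

0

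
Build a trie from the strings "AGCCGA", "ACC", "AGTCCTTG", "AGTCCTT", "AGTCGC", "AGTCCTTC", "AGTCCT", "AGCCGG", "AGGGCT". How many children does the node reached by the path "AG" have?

Walk "AG" from the root, arriving at one node.
Distinct next characters after "AG": C, G, T.
That node has 3 child edges.

3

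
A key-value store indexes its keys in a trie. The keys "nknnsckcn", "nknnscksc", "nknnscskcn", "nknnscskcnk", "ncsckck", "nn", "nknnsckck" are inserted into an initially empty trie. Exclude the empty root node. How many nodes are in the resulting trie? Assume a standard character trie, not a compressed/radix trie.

Trie structure (* marks end of a word):
(root)
└─ n
   ├─ c
   │  └─ s
   │     └─ c
   │        └─ k
   │           └─ c
   │              └─ k *
   ├─ k
   │  └─ n
   │     └─ n
   │        └─ s
   │           └─ c
   │              ├─ k
   │              │  ├─ c
   │              │  │  ├─ k *
   │              │  │  └─ n *
   │              │  └─ s
   │              │     └─ c *
   │              └─ s
   │                 └─ k
   │                    └─ c
   │                       └─ n *
   │                          └─ k *
   └─ n *
Counting every labelled node above: 24.

24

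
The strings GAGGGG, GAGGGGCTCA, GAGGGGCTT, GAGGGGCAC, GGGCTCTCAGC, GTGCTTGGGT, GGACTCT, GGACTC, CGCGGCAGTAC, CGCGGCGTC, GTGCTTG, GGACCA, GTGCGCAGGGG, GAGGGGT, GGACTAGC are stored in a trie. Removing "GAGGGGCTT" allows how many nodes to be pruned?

Walk "GAGGGGCTT" from the leaf back toward the root, removing each node that no remaining word uses.
The suffix "T" (1 node) is used only by "GAGGGGCTT"; the node for "GAGGGGCT" still has the child "C", so pruning stops there.
Nodes removed: 1

1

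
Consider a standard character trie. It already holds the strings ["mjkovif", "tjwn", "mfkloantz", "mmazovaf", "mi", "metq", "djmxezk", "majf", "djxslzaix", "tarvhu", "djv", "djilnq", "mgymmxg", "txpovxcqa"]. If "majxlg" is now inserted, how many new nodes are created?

3

The longest prefix of "majxlg" already in the trie is "maj" (length 3).
So 6 − 3 = 3 new nodes.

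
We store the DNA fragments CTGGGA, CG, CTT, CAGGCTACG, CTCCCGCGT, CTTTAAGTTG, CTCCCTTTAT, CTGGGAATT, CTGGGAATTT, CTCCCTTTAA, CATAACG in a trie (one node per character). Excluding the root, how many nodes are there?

45

Trace insertions, counting only characters that open a new branch:
  "CTGGGA" → 6 new (C, T, G, G, G, A)
  "CG" → prefix "C" already present; 1 new (G)
  "CTT" → prefix "CT" already present; 1 new (T)
  "CAGGCTACG" → prefix "C" already present; 8 new (A, G, G, C, T, A, C, G)
  "CTCCCGCGT" → prefix "CT" already present; 7 new (C, C, C, G, C, G, T)
  "CTTTAAGTTG" → prefix "CTT" already present; 7 new (T, A, A, G, T, T, G)
  "CTCCCTTTAT" → prefix "CTCCC" already present; 5 new (T, T, T, A, T)
  "CTGGGAATT" → prefix "CTGGGA" already present; 3 new (A, T, T)
  "CTGGGAATTT" → prefix "CTGGGAATT" already present; 1 new (T)
  "CTCCCTTTAA" → prefix "CTCCCTTTA" already present; 1 new (A)
  "CATAACG" → prefix "CA" already present; 5 new (T, A, A, C, G)
Total nodes = 6 + 1 + 1 + 8 + 7 + 7 + 5 + 3 + 1 + 1 + 5 = 45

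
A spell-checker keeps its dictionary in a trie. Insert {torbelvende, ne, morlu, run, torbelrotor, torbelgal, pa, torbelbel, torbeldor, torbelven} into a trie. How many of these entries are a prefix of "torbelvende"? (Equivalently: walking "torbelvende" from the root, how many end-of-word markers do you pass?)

2

Walk "torbelvende" from the root; an end-of-word marker is hit whenever a stored word is a prefix of "torbelvende".
Prefixes of the query that are stored words: "torbelven", "torbelvende"
Count: 2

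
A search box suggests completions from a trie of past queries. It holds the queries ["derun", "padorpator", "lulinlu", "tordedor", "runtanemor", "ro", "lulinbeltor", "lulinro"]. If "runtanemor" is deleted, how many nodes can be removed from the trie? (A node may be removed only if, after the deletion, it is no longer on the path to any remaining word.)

A node on "runtanemor"'s path can go only if nothing else ends at it or branches off below it.
The suffix "untanemor" (9 nodes) is used only by "runtanemor"; the node for "r" still has the child "o", so pruning stops there.
Nodes removed: 9

9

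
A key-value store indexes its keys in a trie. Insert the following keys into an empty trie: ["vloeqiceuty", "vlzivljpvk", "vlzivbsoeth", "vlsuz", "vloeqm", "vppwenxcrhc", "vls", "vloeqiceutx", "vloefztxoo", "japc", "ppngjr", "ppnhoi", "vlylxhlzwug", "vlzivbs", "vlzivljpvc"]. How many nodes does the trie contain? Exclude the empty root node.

69

For each word, the new-node count is its length minus the longest prefix already in the trie:
  "vloeqiceuty" → 11 new (v, l, o, e, q, i, c, e, u, t, y)
  "vlzivljpvk" → prefix "vl" already present; 8 new (z, i, v, l, j, p, v, k)
  "vlzivbsoeth" → prefix "vlziv" already present; 6 new (b, s, o, e, t, h)
  "vlsuz" → prefix "vl" already present; 3 new (s, u, z)
  "vloeqm" → prefix "vloeq" already present; 1 new (m)
  "vppwenxcrhc" → prefix "v" already present; 10 new (p, p, w, e, n, x, c, r, h, c)
  "vls" → prefix "vls" already present; 0 new (none)
  "vloeqiceutx" → prefix "vloeqiceut" already present; 1 new (x)
  "vloefztxoo" → prefix "vloe" already present; 6 new (f, z, t, x, o, o)
  "japc" → 4 new (j, a, p, c)
  "ppngjr" → 6 new (p, p, n, g, j, r)
  "ppnhoi" → prefix "ppn" already present; 3 new (h, o, i)
  "vlylxhlzwug" → prefix "vl" already present; 9 new (y, l, x, h, l, z, w, u, g)
  "vlzivbs" → prefix "vlzivbs" already present; 0 new (none)
  "vlzivljpvc" → prefix "vlzivljpv" already present; 1 new (c)
Total nodes = 11 + 8 + 6 + 3 + 1 + 10 + 0 + 1 + 6 + 4 + 6 + 3 + 9 + 0 + 1 = 69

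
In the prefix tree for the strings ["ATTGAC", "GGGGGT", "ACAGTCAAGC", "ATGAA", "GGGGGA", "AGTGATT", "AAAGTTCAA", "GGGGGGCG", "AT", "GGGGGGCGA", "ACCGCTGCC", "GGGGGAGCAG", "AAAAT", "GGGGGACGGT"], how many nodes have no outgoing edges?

Leaves are exactly the stored words that no other stored word extends.
Those words: "AAAAT", "AAAGTTCAA", "ACAGTCAAGC", "ACCGCTGCC", "AGTGATT", "ATGAA", "ATTGAC", "GGGGGACGGT", "GGGGGAGCAG", "GGGGGGCGA", "GGGGGT"
Leaf count: 11

11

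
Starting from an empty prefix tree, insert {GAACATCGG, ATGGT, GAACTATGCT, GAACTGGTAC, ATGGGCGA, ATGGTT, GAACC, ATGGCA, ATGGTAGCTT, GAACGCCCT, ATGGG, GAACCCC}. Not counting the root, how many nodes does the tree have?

Trace insertions, counting only characters that open a new branch:
  "GAACATCGG" → 9 new (G, A, A, C, A, T, C, G, G)
  "ATGGT" → 5 new (A, T, G, G, T)
  "GAACTATGCT" → prefix "GAAC" already present; 6 new (T, A, T, G, C, T)
  "GAACTGGTAC" → prefix "GAACT" already present; 5 new (G, G, T, A, C)
  "ATGGGCGA" → prefix "ATGG" already present; 4 new (G, C, G, A)
  "ATGGTT" → prefix "ATGGT" already present; 1 new (T)
  "GAACC" → prefix "GAAC" already present; 1 new (C)
  "ATGGCA" → prefix "ATGG" already present; 2 new (C, A)
  "ATGGTAGCTT" → prefix "ATGGT" already present; 5 new (A, G, C, T, T)
  "GAACGCCCT" → prefix "GAAC" already present; 5 new (G, C, C, C, T)
  "ATGGG" → prefix "ATGGG" already present; 0 new (none)
  "GAACCCC" → prefix "GAACC" already present; 2 new (C, C)
Total nodes = 9 + 5 + 6 + 5 + 4 + 1 + 1 + 2 + 5 + 5 + 0 + 2 = 45

45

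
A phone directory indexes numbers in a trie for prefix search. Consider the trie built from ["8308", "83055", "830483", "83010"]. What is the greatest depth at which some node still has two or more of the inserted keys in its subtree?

The deepest shared node is where two words last agree before diverging.
e.g. "83010" and "830483" share the prefix "830" of length 3; no pair shares a longer one.
Longest shared-prefix length: 3

3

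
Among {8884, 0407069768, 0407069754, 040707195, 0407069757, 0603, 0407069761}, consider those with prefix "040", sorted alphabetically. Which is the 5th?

DFS of the "040" subtree visits, in order: "0407069754", "0407069757", "0407069761", "0407069768", "040707195"
Position 5: 040707195

040707195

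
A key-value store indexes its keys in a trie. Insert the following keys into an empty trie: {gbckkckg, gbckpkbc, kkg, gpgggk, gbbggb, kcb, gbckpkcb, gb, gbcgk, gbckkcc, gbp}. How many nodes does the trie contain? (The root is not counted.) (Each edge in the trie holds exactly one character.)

32

Insert word by word; a character creates a node only if that edge doesn't already exist:
  "gbckkckg" → 8 new (g, b, c, k, k, c, k, g)
  "gbckpkbc" → prefix "gbck" already present; 4 new (p, k, b, c)
  "kkg" → 3 new (k, k, g)
  "gpgggk" → prefix "g" already present; 5 new (p, g, g, g, k)
  "gbbggb" → prefix "gb" already present; 4 new (b, g, g, b)
  "kcb" → prefix "k" already present; 2 new (c, b)
  "gbckpkcb" → prefix "gbckpk" already present; 2 new (c, b)
  "gb" → prefix "gb" already present; 0 new (none)
  "gbcgk" → prefix "gbc" already present; 2 new (g, k)
  "gbckkcc" → prefix "gbckkc" already present; 1 new (c)
  "gbp" → prefix "gb" already present; 1 new (p)
Total nodes = 8 + 4 + 3 + 5 + 4 + 2 + 2 + 0 + 2 + 1 + 1 = 32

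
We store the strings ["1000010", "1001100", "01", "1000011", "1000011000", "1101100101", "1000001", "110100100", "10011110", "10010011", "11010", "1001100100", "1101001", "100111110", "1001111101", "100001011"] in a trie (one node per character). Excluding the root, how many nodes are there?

48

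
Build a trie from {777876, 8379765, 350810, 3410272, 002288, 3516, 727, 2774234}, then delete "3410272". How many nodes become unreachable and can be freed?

6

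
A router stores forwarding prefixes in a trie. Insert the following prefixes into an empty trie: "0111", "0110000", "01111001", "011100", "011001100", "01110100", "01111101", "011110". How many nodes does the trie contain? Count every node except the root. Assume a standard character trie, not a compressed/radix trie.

Insert word by word; a character creates a node only if that edge doesn't already exist:
  "0111" → 4 new (0, 1, 1, 1)
  "0110000" → prefix "011" already present; 4 new (0, 0, 0, 0)
  "01111001" → prefix "0111" already present; 4 new (1, 0, 0, 1)
  "011100" → prefix "0111" already present; 2 new (0, 0)
  "011001100" → prefix "01100" already present; 4 new (1, 1, 0, 0)
  "01110100" → prefix "01110" already present; 3 new (1, 0, 0)
  "01111101" → prefix "01111" already present; 3 new (1, 0, 1)
  "011110" → prefix "011110" already present; 0 new (none)
Total nodes = 4 + 4 + 4 + 2 + 4 + 3 + 3 + 0 = 24

24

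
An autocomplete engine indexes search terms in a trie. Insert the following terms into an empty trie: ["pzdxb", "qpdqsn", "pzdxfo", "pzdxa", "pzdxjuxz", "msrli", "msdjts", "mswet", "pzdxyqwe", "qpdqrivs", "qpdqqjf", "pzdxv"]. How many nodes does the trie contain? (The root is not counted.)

42

For each word, the new-node count is its length minus the longest prefix already in the trie:
  "pzdxb" → 5 new (p, z, d, x, b)
  "qpdqsn" → 6 new (q, p, d, q, s, n)
  "pzdxfo" → prefix "pzdx" already present; 2 new (f, o)
  "pzdxa" → prefix "pzdx" already present; 1 new (a)
  "pzdxjuxz" → prefix "pzdx" already present; 4 new (j, u, x, z)
  "msrli" → 5 new (m, s, r, l, i)
  "msdjts" → prefix "ms" already present; 4 new (d, j, t, s)
  "mswet" → prefix "ms" already present; 3 new (w, e, t)
  "pzdxyqwe" → prefix "pzdx" already present; 4 new (y, q, w, e)
  "qpdqrivs" → prefix "qpdq" already present; 4 new (r, i, v, s)
  "qpdqqjf" → prefix "qpdq" already present; 3 new (q, j, f)
  "pzdxv" → prefix "pzdx" already present; 1 new (v)
Total nodes = 5 + 6 + 2 + 1 + 4 + 5 + 4 + 3 + 4 + 4 + 3 + 1 = 42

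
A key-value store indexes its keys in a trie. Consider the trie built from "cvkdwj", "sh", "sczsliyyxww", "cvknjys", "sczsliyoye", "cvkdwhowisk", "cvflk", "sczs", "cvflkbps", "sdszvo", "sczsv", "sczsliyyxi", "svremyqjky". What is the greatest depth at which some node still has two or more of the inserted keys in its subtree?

9

Look for the deepest trie node that still has at least two words in its subtree.
e.g. "sczsliyyxi" and "sczsliyyxww" share the prefix "sczsliyyx" of length 9; no pair shares a longer one.
Longest shared-prefix length: 9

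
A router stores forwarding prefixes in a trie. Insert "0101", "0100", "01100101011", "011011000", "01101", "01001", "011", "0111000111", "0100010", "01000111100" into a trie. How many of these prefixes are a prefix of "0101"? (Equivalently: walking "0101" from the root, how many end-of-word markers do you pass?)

Check each prefix of "0101" against the stored set — each match is an end-marker on the path.
Prefixes of the query that are stored words: "0101"
Count: 1

1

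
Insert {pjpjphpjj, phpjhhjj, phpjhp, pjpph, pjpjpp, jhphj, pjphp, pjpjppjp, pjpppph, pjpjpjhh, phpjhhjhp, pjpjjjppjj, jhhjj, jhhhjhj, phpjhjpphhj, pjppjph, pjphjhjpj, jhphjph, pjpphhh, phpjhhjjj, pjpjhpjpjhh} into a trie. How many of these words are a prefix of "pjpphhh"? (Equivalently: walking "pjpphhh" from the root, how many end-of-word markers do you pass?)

2

Walk "pjpphhh" from the root; an end-of-word marker is hit whenever a stored word is a prefix of "pjpphhh".
Prefixes of the query that are stored words: "pjpph", "pjpphhh"
Count: 2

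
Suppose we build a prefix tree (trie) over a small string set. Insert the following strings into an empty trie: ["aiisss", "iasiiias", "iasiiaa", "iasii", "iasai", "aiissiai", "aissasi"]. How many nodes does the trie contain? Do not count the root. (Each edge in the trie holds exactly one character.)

26

Trie structure (* marks end of a word):
(root)
├─ a
│  └─ i
│     ├─ i
│     │  └─ s
│     │     └─ s
│     │        ├─ i
│     │        │  └─ a
│     │        │     └─ i *
│     │        └─ s *
│     └─ s
│        └─ s
│           └─ a
│              └─ s
│                 └─ i *
└─ i
   └─ a
      └─ s
         ├─ a
         │  └─ i *
         └─ i
            └─ i *
               ├─ a
               │  └─ a *
               └─ i
                  └─ a
                     └─ s *
Counting every labelled node above: 26.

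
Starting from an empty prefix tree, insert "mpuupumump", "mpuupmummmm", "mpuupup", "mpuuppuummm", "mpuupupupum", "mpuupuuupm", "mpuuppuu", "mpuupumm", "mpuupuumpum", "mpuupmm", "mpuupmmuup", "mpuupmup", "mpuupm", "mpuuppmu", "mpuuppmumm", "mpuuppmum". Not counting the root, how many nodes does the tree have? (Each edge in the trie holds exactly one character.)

45

Trace insertions, counting only characters that open a new branch:
  "mpuupumump" → 10 new (m, p, u, u, p, u, m, u, m, p)
  "mpuupmummmm" → prefix "mpuup" already present; 6 new (m, u, m, m, m, m)
  "mpuupup" → prefix "mpuupu" already present; 1 new (p)
  "mpuuppuummm" → prefix "mpuup" already present; 6 new (p, u, u, m, m, m)
  "mpuupupupum" → prefix "mpuupup" already present; 4 new (u, p, u, m)
  "mpuupuuupm" → prefix "mpuupu" already present; 4 new (u, u, p, m)
  "mpuuppuu" → prefix "mpuuppuu" already present; 0 new (none)
  "mpuupumm" → prefix "mpuupum" already present; 1 new (m)
  "mpuupuumpum" → prefix "mpuupuu" already present; 4 new (m, p, u, m)
  "mpuupmm" → prefix "mpuupm" already present; 1 new (m)
  "mpuupmmuup" → prefix "mpuupmm" already present; 3 new (u, u, p)
  "mpuupmup" → prefix "mpuupmu" already present; 1 new (p)
  "mpuupm" → prefix "mpuupm" already present; 0 new (none)
  "mpuuppmu" → prefix "mpuupp" already present; 2 new (m, u)
  "mpuuppmumm" → prefix "mpuuppmu" already present; 2 new (m, m)
  "mpuuppmum" → prefix "mpuuppmum" already present; 0 new (none)
Total nodes = 10 + 6 + 1 + 6 + 4 + 4 + 0 + 1 + 4 + 1 + 3 + 1 + 0 + 2 + 2 + 0 = 45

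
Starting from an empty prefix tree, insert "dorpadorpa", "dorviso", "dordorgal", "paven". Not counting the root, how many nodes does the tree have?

25

Trace insertions, counting only characters that open a new branch:
  "dorpadorpa" → 10 new (d, o, r, p, a, d, o, r, p, a)
  "dorviso" → prefix "dor" already present; 4 new (v, i, s, o)
  "dordorgal" → prefix "dor" already present; 6 new (d, o, r, g, a, l)
  "paven" → 5 new (p, a, v, e, n)
Total nodes = 10 + 4 + 6 + 5 = 25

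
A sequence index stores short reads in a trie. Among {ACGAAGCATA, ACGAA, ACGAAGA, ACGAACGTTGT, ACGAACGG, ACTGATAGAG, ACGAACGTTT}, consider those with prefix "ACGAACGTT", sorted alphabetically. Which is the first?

Filter for "ACGAACGTT…" and sort: "ACGAACGTTGT", "ACGAACGTTT"
Position 1: ACGAACGTTGT

ACGAACGTTGT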